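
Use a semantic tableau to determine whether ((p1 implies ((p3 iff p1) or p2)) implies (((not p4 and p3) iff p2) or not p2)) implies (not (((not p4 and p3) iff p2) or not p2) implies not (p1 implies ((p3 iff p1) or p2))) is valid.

Valid

Assume the negation and expand:
Initial set: {F (((p1 implies ((p3 iff p1) or p2)) implies (((not p4 and p3) iff p2) or not p2)) implies (not (((not p4 and p3) iff p2) or not p2) implies not (p1 implies ((p3 iff p1) or p2))))}.
F (((p1 implies ((p3 iff p1) or p2)) implies (((not p4 and p3) iff p2) or not p2)) implies (not (((not p4 and p3) iff p2) or not p2) implies not (p1 implies ((p3 iff p1) or p2)))): α-rule — add T ((p1 implies ((p3 iff p1) or p2)) implies (((not p4 and p3) iff p2) or not p2)), F (not (((not p4 and p3) iff p2) or not p2) implies not (p1 implies ((p3 iff p1) or p2))).
F (not (((not p4 and p3) iff p2) or not p2) implies not (p1 implies ((p3 iff p1) or p2))): α-rule — add T not (((not p4 and p3) iff p2) or not p2), F not (p1 implies ((p3 iff p1) or p2)).
T not (((not p4 and p3) iff p2) or not p2): α-rule — add F ((not p4 and p3) iff p2), F not p2.
T ((p1 implies ((p3 iff p1) or p2)) implies (((not p4 and p3) iff p2) or not p2)): β-rule — branch into F (p1 implies ((p3 iff p1) or p2))  //  T (((not p4 and p3) iff p2) or not p2).
  branch 1 (add F (p1 implies ((p3 iff p1) or p2))):
    F (p1 implies ((p3 iff p1) or p2)): α-rule — add T p1, F ((p3 iff p1) or p2).
    F ((p3 iff p1) or p2): α-rule — add F (p3 iff p1), F p2.
    × closes — contains both p2 and not p2.
  branch 2 (add T (((not p4 and p3) iff p2) or not p2)):
    F not (p1 implies ((p3 iff p1) or p2)): β-rule — branch into F p1  //  T ((p3 iff p1) or p2).
      branch 2.1 (add F p1):
        F ((not p4 and p3) iff p2): β-rule — branch into T (not p4 and p3), F p2  //  F (not p4 and p3), T p2.
          branch 2.1.1 (add T (not p4 and p3), F p2):
            × closes — contains both p2 and not p2.
          branch 2.1.2 (add F (not p4 and p3), T p2):
            T (((not p4 and p3) iff p2) or not p2): β-rule — branch into T ((not p4 and p3) iff p2)  //  T not p2.
              branch 2.1.2.1 (add T ((not p4 and p3) iff p2)):
                F (not p4 and p3): β-rule — branch into F not p4  //  F p3.
                  branch 2.1.2.1.1 (add F not p4):
                    T ((not p4 and p3) iff p2): β-rule — branch into T (not p4 and p3), T p2  //  F (not p4 and p3), F p2.
                      branch 2.1.2.1.1.1 (add T (not p4 and p3), T p2):
                        T (not p4 and p3): α-rule — add T not p4, T p3.
                        × closes — contains both p4 and not p4.
                      branch 2.1.2.1.1.2 (add F (not p4 and p3), F p2):
                        × closes — contains both p2 and not p2.
                  branch 2.1.2.1.2 (add F p3):
                    T ((not p4 and p3) iff p2): β-rule — branch into T (not p4 and p3), T p2  //  F (not p4 and p3), F p2.
                      branch 2.1.2.1.2.1 (add T (not p4 and p3), T p2):
                        T (not p4 and p3): α-rule — add T not p4, T p3.
                        × closes — contains both p3 and not p3.
                      branch 2.1.2.1.2.2 (add F (not p4 and p3), F p2):
                        × closes — contains both p2 and not p2.
              branch 2.1.2.2 (add T not p2):
                × closes — contains both p2 and not p2.
      branch 2.2 (add T ((p3 iff p1) or p2)):
        F ((not p4 and p3) iff p2): β-rule — branch into T (not p4 and p3), F p2  //  F (not p4 and p3), T p2.
          branch 2.2.1 (add T (not p4 and p3), F p2):
            × closes — contains both p2 and not p2.
          branch 2.2.2 (add F (not p4 and p3), T p2):
            T (((not p4 and p3) iff p2) or not p2): β-rule — branch into T ((not p4 and p3) iff p2)  //  T not p2.
              branch 2.2.2.1 (add T ((not p4 and p3) iff p2)):
                T ((p3 iff p1) or p2): β-rule — branch into T (p3 iff p1)  //  T p2.
                  branch 2.2.2.1.1 (add T (p3 iff p1)):
                    F (not p4 and p3): β-rule — branch into F not p4  //  F p3.
                      branch 2.2.2.1.1.1 (add F not p4):
                        T ((not p4 and p3) iff p2): β-rule — branch into T (not p4 and p3), T p2  //  F (not p4 and p3), F p2.
                          branch 2.2.2.1.1.1.1 (add T (not p4 and p3), T p2):
                            T (not p4 and p3): α-rule — add T not p4, T p3.
                            × closes — contains both p4 and not p4.
                          branch 2.2.2.1.1.1.2 (add F (not p4 and p3), F p2):
                            × closes — contains both p2 and not p2.
                      branch 2.2.2.1.1.2 (add F p3):
                        T ((not p4 and p3) iff p2): β-rule — branch into T (not p4 and p3), T p2  //  F (not p4 and p3), F p2.
                          branch 2.2.2.1.1.2.1 (add T (not p4 and p3), T p2):
                            T (not p4 and p3): α-rule — add T not p4, T p3.
                            × closes — contains both p3 and not p3.
                          branch 2.2.2.1.1.2.2 (add F (not p4 and p3), F p2):
                            × closes — contains both p2 and not p2.
                  branch 2.2.2.1.2 (add T p2):
                    F (not p4 and p3): β-rule — branch into F not p4  //  F p3.
                      branch 2.2.2.1.2.1 (add F not p4):
                        T ((not p4 and p3) iff p2): β-rule — branch into T (not p4 and p3), T p2  //  F (not p4 and p3), F p2.
                          branch 2.2.2.1.2.1.1 (add T (not p4 and p3), T p2):
                            T (not p4 and p3): α-rule — add T not p4, T p3.
                            × closes — contains both p4 and not p4.
                          branch 2.2.2.1.2.1.2 (add F (not p4 and p3), F p2):
                            × closes — contains both p2 and not p2.
                      branch 2.2.2.1.2.2 (add F p3):
                        T ((not p4 and p3) iff p2): β-rule — branch into T (not p4 and p3), T p2  //  F (not p4 and p3), F p2.
                          branch 2.2.2.1.2.2.1 (add T (not p4 and p3), T p2):
                            T (not p4 and p3): α-rule — add T not p4, T p3.
                            × closes — contains both p3 and not p3.
                          branch 2.2.2.1.2.2.2 (add F (not p4 and p3), F p2):
                            × closes — contains both p2 and not p2.
              branch 2.2.2.2 (add T not p2):
                × closes — contains both p2 and not p2.
All 17 branches close.
Every branch closed, so the negation is unsatisfiable and the formula is valid.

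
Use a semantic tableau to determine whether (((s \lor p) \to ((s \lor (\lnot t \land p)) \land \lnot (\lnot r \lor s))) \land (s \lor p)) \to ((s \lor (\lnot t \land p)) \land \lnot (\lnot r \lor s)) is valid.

Valid

Assume the negation and expand:
Initial set: {F ((((s \lor p) \to ((s \lor (\lnot t \land p)) \land \lnot (\lnot r \lor s))) \land (s \lor p)) \to ((s \lor (\lnot t \land p)) \land \lnot (\lnot r \lor s)))}.
F ((((s \lor p) \to ((s \lor (\lnot t \land p)) \land \lnot (\lnot r \lor s))) \land (s \lor p)) \to ((s \lor (\lnot t \land p)) \land \lnot (\lnot r \lor s))): α-rule — add T (((s \lor p) \to ((s \lor (\lnot t \land p)) \land \lnot (\lnot r \lor s))) \land (s \lor p)), F ((s \lor (\lnot t \land p)) \land \lnot (\lnot r \lor s)).
T (((s \lor p) \to ((s \lor (\lnot t \land p)) \land \lnot (\lnot r \lor s))) \land (s \lor p)): α-rule — add T ((s \lor p) \to ((s \lor (\lnot t \land p)) \land \lnot (\lnot r \lor s))), T (s \lor p).
F ((s \lor (\lnot t \land p)) \land \lnot (\lnot r \lor s)): β-rule — branch into F (s \lor (\lnot t \land p))  //  F \lnot (\lnot r \lor s).
  branch 1 (add F (s \lor (\lnot t \land p))):
    F (s \lor (\lnot t \land p)): α-rule — add F s, F (\lnot t \land p).
    T ((s \lor p) \to ((s \lor (\lnot t \land p)) \land \lnot (\lnot r \lor s))): β-rule — branch into F (s \lor p)  //  T ((s \lor (\lnot t \land p)) \land \lnot (\lnot r \lor s)).
      branch 1.1 (add F (s \lor p)):
        F (s \lor p): α-rule — add F s, F p.
        T (s \lor p): β-rule — branch into T s  //  T p.
          branch 1.1.1 (add T s):
            × closes — contains both s and \lnot s.
          branch 1.1.2 (add T p):
            × closes — contains both p and \lnot p.
      branch 1.2 (add T ((s \lor (\lnot t \land p)) \land \lnot (\lnot r \lor s))):
        T ((s \lor (\lnot t \land p)) \land \lnot (\lnot r \lor s)): α-rule — add T (s \lor (\lnot t \land p)), T \lnot (\lnot r \lor s).
        T \lnot (\lnot r \lor s): α-rule — add F \lnot r, F s.
        T (s \lor p): β-rule — branch into T s  //  T p.
          branch 1.2.1 (add T s):
            × closes — contains both s and \lnot s.
          branch 1.2.2 (add T p):
            F (\lnot t \land p): β-rule — branch into F \lnot t  //  F p.
              branch 1.2.2.1 (add F \lnot t):
                T (s \lor (\lnot t \land p)): β-rule — branch into T s  //  T (\lnot t \land p).
                  branch 1.2.2.1.1 (add T s):
                    × closes — contains both s and \lnot s.
                  branch 1.2.2.1.2 (add T (\lnot t \land p)):
                    T (\lnot t \land p): α-rule — add T \lnot t, T p.
                    × closes — contains both t and \lnot t.
              branch 1.2.2.2 (add F p):
                × closes — contains both p and \lnot p.
  branch 2 (add F \lnot (\lnot r \lor s)):
    T ((s \lor p) \to ((s \lor (\lnot t \land p)) \land \lnot (\lnot r \lor s))): β-rule — branch into F (s \lor p)  //  T ((s \lor (\lnot t \land p)) \land \lnot (\lnot r \lor s)).
      branch 2.1 (add F (s \lor p)):
        F (s \lor p): α-rule — add F s, F p.
        T (s \lor p): β-rule — branch into T s  //  T p.
          branch 2.1.1 (add T s):
            × closes — contains both s and \lnot s.
          branch 2.1.2 (add T p):
            × closes — contains both p and \lnot p.
      branch 2.2 (add T ((s \lor (\lnot t \land p)) \land \lnot (\lnot r \lor s))):
        T ((s \lor (\lnot t \land p)) \land \lnot (\lnot r \lor s)): α-rule — add T (s \lor (\lnot t \land p)), T \lnot (\lnot r \lor s).
        T \lnot (\lnot r \lor s): α-rule — add F \lnot r, F s.
        T (s \lor p): β-rule — branch into T s  //  T p.
          branch 2.2.1 (add T s):
            × closes — contains both s and \lnot s.
          branch 2.2.2 (add T p):
            F \lnot (\lnot r \lor s): β-rule — branch into T \lnot r  //  T s.
              branch 2.2.2.1 (add T \lnot r):
                × closes — contains both r and \lnot r.
              branch 2.2.2.2 (add T s):
                × closes — contains both s and \lnot s.
All 11 branches close.
Every branch closed, so the negation is unsatisfiable and the formula is valid.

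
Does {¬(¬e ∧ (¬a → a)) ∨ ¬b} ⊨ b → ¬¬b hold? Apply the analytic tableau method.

Yes

Initial set: {T (¬(¬e ∧ (¬a → a)) ∨ ¬b); F (b → ¬¬b)}.
F (b → ¬¬b): α-rule — add T b, F ¬¬b.
F ¬¬b: drop double negation, giving F b.
× closes — contains both b and ¬b.
All 1 branch closes.
Every branch closed, so the premises entail the conclusion.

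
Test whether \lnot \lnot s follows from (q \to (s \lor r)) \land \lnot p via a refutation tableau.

Initial set: {((q \to (s \lor r)) \land \lnot p); \lnot \lnot \lnot s}.
((q \to (s \lor r)) \land \lnot p): α-rule — add (q \to (s \lor r)), \lnot p.
\lnot \lnot \lnot s: drop double negation, giving \lnot s.
(q \to (s \lor r)): β-rule — branch into \lnot q  //  (s \lor r).
  branch 1 (add \lnot q):
    ○ open, literals {p=false, q=false, s=false}.
  branch 2 (add (s \lor r)):
    (s \lor r): β-rule — branch into s  //  r.
      branch 2.1 (add s):
        × closes — contains both s and \lnot s.
      branch 2.2 (add r):
        ○ open, literals {p=false, r=true, s=false}.
1 branch closed, 2 open.
An open branch gives a countermodel: p=false, q=false, s=false (unmentioned atoms arbitrary); the premises hold there but the conclusion fails.

No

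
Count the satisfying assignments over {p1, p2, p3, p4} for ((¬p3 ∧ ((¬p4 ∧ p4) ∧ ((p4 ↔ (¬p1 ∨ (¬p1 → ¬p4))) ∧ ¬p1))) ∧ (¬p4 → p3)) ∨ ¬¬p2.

Initial set: {T (((¬p3 ∧ ((¬p4 ∧ p4) ∧ ((p4 ↔ (¬p1 ∨ (¬p1 → ¬p4))) ∧ ¬p1))) ∧ (¬p4 → p3)) ∨ ¬¬p2)}.
T (((¬p3 ∧ ((¬p4 ∧ p4) ∧ ((p4 ↔ (¬p1 ∨ (¬p1 → ¬p4))) ∧ ¬p1))) ∧ (¬p4 → p3)) ∨ ¬¬p2): β-rule — branch into T ((¬p3 ∧ ((¬p4 ∧ p4) ∧ ((p4 ↔ (¬p1 ∨ (¬p1 → ¬p4))) ∧ ¬p1))) ∧ (¬p4 → p3))  //  T ¬¬p2.
  branch 1 (add T ((¬p3 ∧ ((¬p4 ∧ p4) ∧ ((p4 ↔ (¬p1 ∨ (¬p1 → ¬p4))) ∧ ¬p1))) ∧ (¬p4 → p3))):
    T ((¬p3 ∧ ((¬p4 ∧ p4) ∧ ((p4 ↔ (¬p1 ∨ (¬p1 → ¬p4))) ∧ ¬p1))) ∧ (¬p4 → p3)): α-rule — add T (¬p3 ∧ ((¬p4 ∧ p4) ∧ ((p4 ↔ (¬p1 ∨ (¬p1 → ¬p4))) ∧ ¬p1))), T (¬p4 → p3).
    T (¬p3 ∧ ((¬p4 ∧ p4) ∧ ((p4 ↔ (¬p1 ∨ (¬p1 → ¬p4))) ∧ ¬p1))): α-rule — add T ¬p3, T ((¬p4 ∧ p4) ∧ ((p4 ↔ (¬p1 ∨ (¬p1 → ¬p4))) ∧ ¬p1)).
    T ((¬p4 ∧ p4) ∧ ((p4 ↔ (¬p1 ∨ (¬p1 → ¬p4))) ∧ ¬p1)): α-rule — add T (¬p4 ∧ p4), T ((p4 ↔ (¬p1 ∨ (¬p1 → ¬p4))) ∧ ¬p1).
    T (¬p4 ∧ p4): α-rule — add T ¬p4, T p4.
    × closes — contains both p4 and ¬p4.
  branch 2 (add T ¬¬p2):
    T ¬¬p2: drop double negation, giving T p2.
    ○ open, literals {p2=1}.
1 branch closed, 1 open.
Each open branch fixes some atoms; the unmentioned ones are free. Counting distinct full assignments: branch {p2=1} (p1, p3, p4) contributes 8 new. Total: 8.

8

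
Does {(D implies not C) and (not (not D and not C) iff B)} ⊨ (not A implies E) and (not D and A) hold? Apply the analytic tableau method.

No

Initial set: {((D implies not C) and (not (not D and not C) iff B)); not ((not A implies E) and (not D and A))}.
((D implies not C) and (not (not D and not C) iff B)): α-rule — add (D implies not C), (not (not D and not C) iff B).
not ((not A implies E) and (not D and A)): β-rule — branch into not (not A implies E)  //  not (not D and A).
  branch 1 (add not (not A implies E)):
    not (not A implies E): α-rule — add not A, not E.
    (D implies not C): β-rule — branch into not D  //  not C.
      branch 1.1 (add not D):
        (not (not D and not C) iff B): β-rule — branch into not (not D and not C), B  //  not not (not D and not C), not B.
          branch 1.1.1 (add not (not D and not C), B):
            not (not D and not C): β-rule — branch into not not D  //  not not C.
              branch 1.1.1.1 (add not not D):
                × closes — contains both D and not D.
              branch 1.1.1.2 (add not not C):
                ○ open, literals {A=false, B=true, C=true, D=false, E=false}.
          branch 1.1.2 (add not not (not D and not C), not B):
            not not (not D and not C): α-rule — add not D, not C.
            ○ open, literals {A=false, B=false, C=false, D=false, E=false}.
      branch 1.2 (add not C):
        (not (not D and not C) iff B): β-rule — branch into not (not D and not C), B  //  not not (not D and not C), not B.
          branch 1.2.1 (add not (not D and not C), B):
            not (not D and not C): β-rule — branch into not not D  //  not not C.
              branch 1.2.1.1 (add not not D):
                ○ open, literals {A=false, B=true, C=false, D=true, E=false}.
              branch 1.2.1.2 (add not not C):
                × closes — contains both C and not C.
          branch 1.2.2 (add not not (not D and not C), not B):
            not not (not D and not C): α-rule — add not D, not C.
            ○ open, literals {A=false, B=false, C=false, D=false, E=false}.
  branch 2 (add not (not D and A)):
    (D implies not C): β-rule — branch into not D  //  not C.
      branch 2.1 (add not D):
        (not (not D and not C) iff B): β-rule — branch into not (not D and not C), B  //  not not (not D and not C), not B.
          branch 2.1.1 (add not (not D and not C), B):
            not (not D and A): β-rule — branch into not not D  //  not A.
              branch 2.1.1.1 (add not not D):
                × closes — contains both D and not D.
              branch 2.1.1.2 (add not A):
                not (not D and not C): β-rule — branch into not not D  //  not not C.
                  branch 2.1.1.2.1 (add not not D):
                    × closes — contains both D and not D.
                  branch 2.1.1.2.2 (add not not C):
                    ○ open, literals {A=false, B=true, C=true, D=false}.
          branch 2.1.2 (add not not (not D and not C), not B):
            not not (not D and not C): α-rule — add not D, not C.
            not (not D and A): β-rule — branch into not not D  //  not A.
              branch 2.1.2.1 (add not not D):
                × closes — contains both D and not D.
              branch 2.1.2.2 (add not A):
                ○ open, literals {A=false, B=false, C=false, D=false}.
      branch 2.2 (add not C):
        (not (not D and not C) iff B): β-rule — branch into not (not D and not C), B  //  not not (not D and not C), not B.
          branch 2.2.1 (add not (not D and not C), B):
            not (not D and A): β-rule — branch into not not D  //  not A.
              branch 2.2.1.1 (add not not D):
                not (not D and not C): β-rule — branch into not not D  //  not not C.
                  branch 2.2.1.1.1 (add not not D):
                    ○ open, literals {B=true, C=false, D=true}.
                  branch 2.2.1.1.2 (add not not C):
                    × closes — contains both C and not C.
              branch 2.2.1.2 (add not A):
                not (not D and not C): β-rule — branch into not not D  //  not not C.
                  branch 2.2.1.2.1 (add not not D):
                    ○ open, literals {A=false, B=true, C=false, D=true}.
                  branch 2.2.1.2.2 (add not not C):
                    × closes — contains both C and not C.
          branch 2.2.2 (add not not (not D and not C), not B):
            not not (not D and not C): α-rule — add not D, not C.
            not (not D and A): β-rule — branch into not not D  //  not A.
              branch 2.2.2.1 (add not not D):
                × closes — contains both D and not D.
              branch 2.2.2.2 (add not A):
                ○ open, literals {A=false, B=false, C=false, D=false}.
8 branches closed, 9 open.
An open branch gives a countermodel: A=false, B=true, C=true, D=false, E=false (unmentioned atoms arbitrary); the premises hold there but the conclusion fails.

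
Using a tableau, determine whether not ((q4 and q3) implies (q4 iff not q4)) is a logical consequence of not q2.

Initial set: {not q2; not not ((q4 and q3) implies (q4 iff not q4))}.
not not ((q4 and q3) implies (q4 iff not q4)): β-rule — branch into not (q4 and q3)  //  (q4 iff not q4).
  branch 1 (add not (q4 and q3)):
    not (q4 and q3): β-rule — branch into not q4  //  not q3.
      branch 1.1 (add not q4):
        ○ open, literals {q2=0, q4=0}.
      branch 1.2 (add not q3):
        ○ open, literals {q2=0, q3=0}.
  branch 2 (add (q4 iff not q4)):
    (q4 iff not q4): β-rule — branch into q4, not q4  //  not q4, not not q4.
      branch 2.1 (add q4, not q4):
        × closes — contains both q4 and not q4.
      branch 2.2 (add not q4, not not q4):
        × closes — contains both q4 and not q4.
2 branches closed, 2 open.
An open branch gives a countermodel: q2=0, q4=0 (unmentioned atoms arbitrary); the premises hold there but the conclusion fails.

No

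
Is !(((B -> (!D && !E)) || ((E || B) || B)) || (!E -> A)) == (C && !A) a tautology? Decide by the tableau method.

Assume the negation and expand:
Initial set: {F (!(((B -> (!D && !E)) || ((E || B) || B)) || (!E -> A)) == (C && !A))}.
F (!(((B -> (!D && !E)) || ((E || B) || B)) || (!E -> A)) == (C && !A)): β-rule — branch into T !(((B -> (!D && !E)) || ((E || B) || B)) || (!E -> A)), F (C && !A)  //  F !(((B -> (!D && !E)) || ((E || B) || B)) || (!E -> A)), T (C && !A).
  branch 1 (add T !(((B -> (!D && !E)) || ((E || B) || B)) || (!E -> A)), F (C && !A)):
    T !(((B -> (!D && !E)) || ((E || B) || B)) || (!E -> A)): α-rule — add F ((B -> (!D && !E)) || ((E || B) || B)), F (!E -> A).
    F ((B -> (!D && !E)) || ((E || B) || B)): α-rule — add F (B -> (!D && !E)), F ((E || B) || B).
    F (!E -> A): α-rule — add T !E, F A.
    F (B -> (!D && !E)): α-rule — add T B, F (!D && !E).
    F ((E || B) || B): α-rule — add F (E || B), F B.
    × closes — contains both B and !B.
  branch 2 (add F !(((B -> (!D && !E)) || ((E || B) || B)) || (!E -> A)), T (C && !A)):
    T (C && !A): α-rule — add T C, T !A.
    F !(((B -> (!D && !E)) || ((E || B) || B)) || (!E -> A)): β-rule — branch into T ((B -> (!D && !E)) || ((E || B) || B))  //  T (!E -> A).
      branch 2.1 (add T ((B -> (!D && !E)) || ((E || B) || B))):
        T ((B -> (!D && !E)) || ((E || B) || B)): β-rule — branch into T (B -> (!D && !E))  //  T ((E || B) || B).
          branch 2.1.1 (add T (B -> (!D && !E))):
            T (B -> (!D && !E)): β-rule — branch into F B  //  T (!D && !E).
              branch 2.1.1.1 (add F B):
                ○ open, literals {A=false, B=false, C=true}.
              branch 2.1.1.2 (add T (!D && !E)):
                T (!D && !E): α-rule — add T !D, T !E.
                ○ open, literals {A=false, C=true, D=false, E=false}.
          branch 2.1.2 (add T ((E || B) || B)):
            T ((E || B) || B): β-rule — branch into T (E || B)  //  T B.
              branch 2.1.2.1 (add T (E || B)):
                T (E || B): β-rule — branch into T E  //  T B.
                  branch 2.1.2.1.1 (add T E):
                    ○ open, literals {A=false, C=true, E=true}.
                  branch 2.1.2.1.2 (add T B):
                    ○ open, literals {A=false, B=true, C=true}.
              branch 2.1.2.2 (add T B):
                ○ open, literals {A=false, B=true, C=true}.
      branch 2.2 (add T (!E -> A)):
        T (!E -> A): β-rule — branch into F !E  //  T A.
          branch 2.2.1 (add F !E):
            ○ open, literals {A=false, C=true, E=true}.
          branch 2.2.2 (add T A):
            × closes — contains both A and !A.
2 branches closed, 6 open.
An open branch gives a countermodel: A=false, B=false, C=true (unmentioned atoms arbitrary); under it the original formula is false.

Not valid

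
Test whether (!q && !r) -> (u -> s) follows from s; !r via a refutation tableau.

Initial set: {s; !r; !((!q && !r) -> (u -> s))}.
!((!q && !r) -> (u -> s)): α-rule — add (!q && !r), !(u -> s).
(!q && !r): α-rule — add !q, !r.
!(u -> s): α-rule — add u, !s.
× closes — contains both s and !s.
All 1 branch closes.
Every branch closed, so the premises entail the conclusion.

Yes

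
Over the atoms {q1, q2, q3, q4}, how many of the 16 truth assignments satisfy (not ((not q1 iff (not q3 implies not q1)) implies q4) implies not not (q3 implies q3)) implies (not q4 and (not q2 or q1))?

Initial set: {((not ((not q1 iff (not q3 implies not q1)) implies q4) implies not not (q3 implies q3)) implies (not q4 and (not q2 or q1)))}.
((not ((not q1 iff (not q3 implies not q1)) implies q4) implies not not (q3 implies q3)) implies (not q4 and (not q2 or q1))): β-rule — branch into not (not ((not q1 iff (not q3 implies not q1)) implies q4) implies not not (q3 implies q3))  //  (not q4 and (not q2 or q1)).
  branch 1 (add not (not ((not q1 iff (not q3 implies not q1)) implies q4) implies not not (q3 implies q3))):
    not (not ((not q1 iff (not q3 implies not q1)) implies q4) implies not not (q3 implies q3)): α-rule — add not ((not q1 iff (not q3 implies not q1)) implies q4), not not not (q3 implies q3).
    not ((not q1 iff (not q3 implies not q1)) implies q4): α-rule — add (not q1 iff (not q3 implies not q1)), not q4.
    not not not (q3 implies q3): drop double negation, giving not (q3 implies q3).
    not (q3 implies q3): α-rule — add q3, not q3.
    × closes — contains both q3 and not q3.
  branch 2 (add (not q4 and (not q2 or q1))):
    (not q4 and (not q2 or q1)): α-rule — add not q4, (not q2 or q1).
    (not q2 or q1): β-rule — branch into not q2  //  q1.
      branch 2.1 (add not q2):
        ○ open, literals {q2=0, q4=0}.
      branch 2.2 (add q1):
        ○ open, literals {q1=1, q4=0}.
1 branch closed, 2 open.
Each open branch fixes some atoms; the unmentioned ones are free. Counting distinct full assignments: branch {q2=0, q4=0} (q1, q3) contributes 4 new; branch {q1=1, q4=0} (q2, q3) contributes 2 new. Total: 6.

6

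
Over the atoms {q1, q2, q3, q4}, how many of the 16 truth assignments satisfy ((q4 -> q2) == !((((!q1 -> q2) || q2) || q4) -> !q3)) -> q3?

14

Initial set: {(((q4 -> q2) == !((((!q1 -> q2) || q2) || q4) -> !q3)) -> q3)}.
(((q4 -> q2) == !((((!q1 -> q2) || q2) || q4) -> !q3)) -> q3): β-rule — branch into !((q4 -> q2) == !((((!q1 -> q2) || q2) || q4) -> !q3))  //  q3.
  branch 1 (add !((q4 -> q2) == !((((!q1 -> q2) || q2) || q4) -> !q3))):
    !((q4 -> q2) == !((((!q1 -> q2) || q2) || q4) -> !q3)): β-rule — branch into (q4 -> q2), !!((((!q1 -> q2) || q2) || q4) -> !q3)  //  !(q4 -> q2), !((((!q1 -> q2) || q2) || q4) -> !q3).
      branch 1.1 (add (q4 -> q2), !!((((!q1 -> q2) || q2) || q4) -> !q3)):
        (q4 -> q2): β-rule — branch into !q4  //  q2.
          branch 1.1.1 (add !q4):
            !!((((!q1 -> q2) || q2) || q4) -> !q3): β-rule — branch into !(((!q1 -> q2) || q2) || q4)  //  !q3.
              branch 1.1.1.1 (add !(((!q1 -> q2) || q2) || q4)):
                !(((!q1 -> q2) || q2) || q4): α-rule — add !((!q1 -> q2) || q2), !q4.
                !((!q1 -> q2) || q2): α-rule — add !(!q1 -> q2), !q2.
                !(!q1 -> q2): α-rule — add !q1, !q2.
                ○ open, literals {q1=0, q2=0, q4=0}.
              branch 1.1.1.2 (add !q3):
                ○ open, literals {q3=0, q4=0}.
          branch 1.1.2 (add q2):
            !!((((!q1 -> q2) || q2) || q4) -> !q3): β-rule — branch into !(((!q1 -> q2) || q2) || q4)  //  !q3.
              branch 1.1.2.1 (add !(((!q1 -> q2) || q2) || q4)):
                !(((!q1 -> q2) || q2) || q4): α-rule — add !((!q1 -> q2) || q2), !q4.
                !((!q1 -> q2) || q2): α-rule — add !(!q1 -> q2), !q2.
                × closes — contains both q2 and !q2.
              branch 1.1.2.2 (add !q3):
                ○ open, literals {q2=1, q3=0}.
      branch 1.2 (add !(q4 -> q2), !((((!q1 -> q2) || q2) || q4) -> !q3)):
        !(q4 -> q2): α-rule — add q4, !q2.
        !((((!q1 -> q2) || q2) || q4) -> !q3): α-rule — add (((!q1 -> q2) || q2) || q4), !!q3.
        (((!q1 -> q2) || q2) || q4): β-rule — branch into ((!q1 -> q2) || q2)  //  q4.
          branch 1.2.1 (add ((!q1 -> q2) || q2)):
            ((!q1 -> q2) || q2): β-rule — branch into (!q1 -> q2)  //  q2.
              branch 1.2.1.1 (add (!q1 -> q2)):
                (!q1 -> q2): β-rule — branch into !!q1  //  q2.
                  branch 1.2.1.1.1 (add !!q1):
                    ○ open, literals {q1=1, q2=0, q3=1, q4=1}.
                  branch 1.2.1.1.2 (add q2):
                    × closes — contains both q2 and !q2.
              branch 1.2.1.2 (add q2):
                × closes — contains both q2 and !q2.
          branch 1.2.2 (add q4):
            ○ open, literals {q2=0, q3=1, q4=1}.
  branch 2 (add q3):
    ○ open, literals {q3=1}.
3 branches closed, 6 open.
Each open branch fixes some atoms; the unmentioned ones are free. Counting distinct full assignments: branch {q1=0, q2=0, q4=0} (q3) contributes 2 new; branch {q3=0, q4=0} (q1, q2) contributes 3 new; branch {q2=1, q3=0} (q1, q4) contributes 2 new; branch {q1=1, q2=0, q3=1, q4=1} (none free) contributes 1 new; branch {q2=0, q3=1, q4=1} (q1) contributes 1 new; branch {q3=1} (q1, q2, q4) contributes 5 new. Total: 14.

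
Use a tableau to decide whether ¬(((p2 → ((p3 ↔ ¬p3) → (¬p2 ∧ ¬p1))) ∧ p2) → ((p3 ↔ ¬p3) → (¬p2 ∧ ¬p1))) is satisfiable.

Initial set: {¬(((p2 → ((p3 ↔ ¬p3) → (¬p2 ∧ ¬p1))) ∧ p2) → ((p3 ↔ ¬p3) → (¬p2 ∧ ¬p1)))}.
¬(((p2 → ((p3 ↔ ¬p3) → (¬p2 ∧ ¬p1))) ∧ p2) → ((p3 ↔ ¬p3) → (¬p2 ∧ ¬p1))): α-rule — add ((p2 → ((p3 ↔ ¬p3) → (¬p2 ∧ ¬p1))) ∧ p2), ¬((p3 ↔ ¬p3) → (¬p2 ∧ ¬p1)).
((p2 → ((p3 ↔ ¬p3) → (¬p2 ∧ ¬p1))) ∧ p2): α-rule — add (p2 → ((p3 ↔ ¬p3) → (¬p2 ∧ ¬p1))), p2.
¬((p3 ↔ ¬p3) → (¬p2 ∧ ¬p1)): α-rule — add (p3 ↔ ¬p3), ¬(¬p2 ∧ ¬p1).
(p2 → ((p3 ↔ ¬p3) → (¬p2 ∧ ¬p1))): β-rule — branch into ¬p2  //  ((p3 ↔ ¬p3) → (¬p2 ∧ ¬p1)).
  branch 1 (add ¬p2):
    × closes — contains both p2 and ¬p2.
  branch 2 (add ((p3 ↔ ¬p3) → (¬p2 ∧ ¬p1))):
    (p3 ↔ ¬p3): β-rule — branch into p3, ¬p3  //  ¬p3, ¬¬p3.
      branch 2.1 (add p3, ¬p3):
        × closes — contains both p3 and ¬p3.
      branch 2.2 (add ¬p3, ¬¬p3):
        × closes — contains both p3 and ¬p3.
All 3 branches close.
Every branch closed; the formula is unsatisfiable.

Unsatisfiable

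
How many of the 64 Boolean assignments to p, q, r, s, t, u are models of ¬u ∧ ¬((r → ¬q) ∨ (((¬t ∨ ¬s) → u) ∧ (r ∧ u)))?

8

Initial set: {(¬u ∧ ¬((r → ¬q) ∨ (((¬t ∨ ¬s) → u) ∧ (r ∧ u))))}.
(¬u ∧ ¬((r → ¬q) ∨ (((¬t ∨ ¬s) → u) ∧ (r ∧ u)))): α-rule — add ¬u, ¬((r → ¬q) ∨ (((¬t ∨ ¬s) → u) ∧ (r ∧ u))).
¬((r → ¬q) ∨ (((¬t ∨ ¬s) → u) ∧ (r ∧ u))): α-rule — add ¬(r → ¬q), ¬(((¬t ∨ ¬s) → u) ∧ (r ∧ u)).
¬(r → ¬q): α-rule — add r, ¬¬q.
¬(((¬t ∨ ¬s) → u) ∧ (r ∧ u)): β-rule — branch into ¬((¬t ∨ ¬s) → u)  //  ¬(r ∧ u).
  branch 1 (add ¬((¬t ∨ ¬s) → u)):
    ¬((¬t ∨ ¬s) → u): α-rule — add (¬t ∨ ¬s), ¬u.
    (¬t ∨ ¬s): β-rule — branch into ¬t  //  ¬s.
      branch 1.1 (add ¬t):
        ○ open, literals {q=T, r=T, t=F, u=F}.
      branch 1.2 (add ¬s):
        ○ open, literals {q=T, r=T, s=F, u=F}.
  branch 2 (add ¬(r ∧ u)):
    ¬(r ∧ u): β-rule — branch into ¬r  //  ¬u.
      branch 2.1 (add ¬r):
        × closes — contains both r and ¬r.
      branch 2.2 (add ¬u):
        ○ open, literals {q=T, r=T, u=F}.
1 branch closed, 3 open.
Each open branch fixes some atoms; the unmentioned ones are free. Counting distinct full assignments: branch {q=T, r=T, t=F, u=F} (p, s) contributes 4 new; branch {q=T, r=T, s=F, u=F} (p, t) contributes 2 new; branch {q=T, r=T, u=F} (p, s, t) contributes 2 new. Total: 8.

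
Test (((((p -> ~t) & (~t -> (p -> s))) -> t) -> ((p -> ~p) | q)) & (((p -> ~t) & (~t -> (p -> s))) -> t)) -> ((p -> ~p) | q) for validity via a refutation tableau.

Valid

Assume the negation and expand:
Initial set: {~((((((p -> ~t) & (~t -> (p -> s))) -> t) -> ((p -> ~p) | q)) & (((p -> ~t) & (~t -> (p -> s))) -> t)) -> ((p -> ~p) | q))}.
~((((((p -> ~t) & (~t -> (p -> s))) -> t) -> ((p -> ~p) | q)) & (((p -> ~t) & (~t -> (p -> s))) -> t)) -> ((p -> ~p) | q)): α-rule — add (((((p -> ~t) & (~t -> (p -> s))) -> t) -> ((p -> ~p) | q)) & (((p -> ~t) & (~t -> (p -> s))) -> t)), ~((p -> ~p) | q).
(((((p -> ~t) & (~t -> (p -> s))) -> t) -> ((p -> ~p) | q)) & (((p -> ~t) & (~t -> (p -> s))) -> t)): α-rule — add ((((p -> ~t) & (~t -> (p -> s))) -> t) -> ((p -> ~p) | q)), (((p -> ~t) & (~t -> (p -> s))) -> t).
~((p -> ~p) | q): α-rule — add ~(p -> ~p), ~q.
~(p -> ~p): α-rule — add p, ~~p.
((((p -> ~t) & (~t -> (p -> s))) -> t) -> ((p -> ~p) | q)): β-rule — branch into ~(((p -> ~t) & (~t -> (p -> s))) -> t)  //  ((p -> ~p) | q).
  branch 1 (add ~(((p -> ~t) & (~t -> (p -> s))) -> t)):
    ~(((p -> ~t) & (~t -> (p -> s))) -> t): α-rule — add ((p -> ~t) & (~t -> (p -> s))), ~t.
    ((p -> ~t) & (~t -> (p -> s))): α-rule — add (p -> ~t), (~t -> (p -> s)).
    (((p -> ~t) & (~t -> (p -> s))) -> t): β-rule — branch into ~((p -> ~t) & (~t -> (p -> s)))  //  t.
      branch 1.1 (add ~((p -> ~t) & (~t -> (p -> s)))):
        (p -> ~t): β-rule — branch into ~p  //  ~t.
          branch 1.1.1 (add ~p):
            × closes — contains both p and ~p.
          branch 1.1.2 (add ~t):
            (~t -> (p -> s)): β-rule — branch into ~~t  //  (p -> s).
              branch 1.1.2.1 (add ~~t):
                × closes — contains both t and ~t.
              branch 1.1.2.2 (add (p -> s)):
                ~((p -> ~t) & (~t -> (p -> s))): β-rule — branch into ~(p -> ~t)  //  ~(~t -> (p -> s)).
                  branch 1.1.2.2.1 (add ~(p -> ~t)):
                    ~(p -> ~t): α-rule — add p, ~~t.
                    × closes — contains both t and ~t.
                  branch 1.1.2.2.2 (add ~(~t -> (p -> s))):
                    ~(~t -> (p -> s)): α-rule — add ~t, ~(p -> s).
                    ~(p -> s): α-rule — add p, ~s.
                    (p -> s): β-rule — branch into ~p  //  s.
                      branch 1.1.2.2.2.1 (add ~p):
                        × closes — contains both p and ~p.
                      branch 1.1.2.2.2.2 (add s):
                        × closes — contains both s and ~s.
      branch 1.2 (add t):
        × closes — contains both t and ~t.
  branch 2 (add ((p -> ~p) | q)):
    (((p -> ~t) & (~t -> (p -> s))) -> t): β-rule — branch into ~((p -> ~t) & (~t -> (p -> s)))  //  t.
      branch 2.1 (add ~((p -> ~t) & (~t -> (p -> s)))):
        ((p -> ~p) | q): β-rule — branch into (p -> ~p)  //  q.
          branch 2.1.1 (add (p -> ~p)):
            ~((p -> ~t) & (~t -> (p -> s))): β-rule — branch into ~(p -> ~t)  //  ~(~t -> (p -> s)).
              branch 2.1.1.1 (add ~(p -> ~t)):
                ~(p -> ~t): α-rule — add p, ~~t.
                (p -> ~p): β-rule — branch into ~p  //  ~p.
                  branch 2.1.1.1.1 (add ~p):
                    × closes — contains both p and ~p.
                  branch 2.1.1.1.2 (add ~p):
                    × closes — contains both p and ~p.
              branch 2.1.1.2 (add ~(~t -> (p -> s))):
                ~(~t -> (p -> s)): α-rule — add ~t, ~(p -> s).
                ~(p -> s): α-rule — add p, ~s.
                (p -> ~p): β-rule — branch into ~p  //  ~p.
                  branch 2.1.1.2.1 (add ~p):
                    × closes — contains both p and ~p.
                  branch 2.1.1.2.2 (add ~p):
                    × closes — contains both p and ~p.
          branch 2.1.2 (add q):
            × closes — contains both q and ~q.
      branch 2.2 (add t):
        ((p -> ~p) | q): β-rule — branch into (p -> ~p)  //  q.
          branch 2.2.1 (add (p -> ~p)):
            (p -> ~p): β-rule — branch into ~p  //  ~p.
              branch 2.2.1.1 (add ~p):
                × closes — contains both p and ~p.
              branch 2.2.1.2 (add ~p):
                × closes — contains both p and ~p.
          branch 2.2.2 (add q):
            × closes — contains both q and ~q.
All 14 branches close.
Every branch closed, so the negation is unsatisfiable and the formula is valid.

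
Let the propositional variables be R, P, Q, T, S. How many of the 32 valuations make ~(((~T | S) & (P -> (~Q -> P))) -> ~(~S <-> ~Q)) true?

Initial set: {~(((~T | S) & (P -> (~Q -> P))) -> ~(~S <-> ~Q))}.
~(((~T | S) & (P -> (~Q -> P))) -> ~(~S <-> ~Q)): α-rule — add ((~T | S) & (P -> (~Q -> P))), ~~(~S <-> ~Q).
((~T | S) & (P -> (~Q -> P))): α-rule — add (~T | S), (P -> (~Q -> P)).
~~(~S <-> ~Q): β-rule — branch into ~S, ~Q  //  ~~S, ~~Q.
  branch 1 (add ~S, ~Q):
    (~T | S): β-rule — branch into ~T  //  S.
      branch 1.1 (add ~T):
        (P -> (~Q -> P)): β-rule — branch into ~P  //  (~Q -> P).
          branch 1.1.1 (add ~P):
            ○ open, literals {P=F, Q=F, S=F, T=F}.
          branch 1.1.2 (add (~Q -> P)):
            (~Q -> P): β-rule — branch into ~~Q  //  P.
              branch 1.1.2.1 (add ~~Q):
                × closes — contains both Q and ~Q.
              branch 1.1.2.2 (add P):
                ○ open, literals {P=T, Q=F, S=F, T=F}.
      branch 1.2 (add S):
        × closes — contains both S and ~S.
  branch 2 (add ~~S, ~~Q):
    (~T | S): β-rule — branch into ~T  //  S.
      branch 2.1 (add ~T):
        (P -> (~Q -> P)): β-rule — branch into ~P  //  (~Q -> P).
          branch 2.1.1 (add ~P):
            ○ open, literals {P=F, Q=T, S=T, T=F}.
          branch 2.1.2 (add (~Q -> P)):
            (~Q -> P): β-rule — branch into ~~Q  //  P.
              branch 2.1.2.1 (add ~~Q):
                ○ open, literals {Q=T, S=T, T=F}.
              branch 2.1.2.2 (add P):
                ○ open, literals {P=T, Q=T, S=T, T=F}.
      branch 2.2 (add S):
        (P -> (~Q -> P)): β-rule — branch into ~P  //  (~Q -> P).
          branch 2.2.1 (add ~P):
            ○ open, literals {P=F, Q=T, S=T}.
          branch 2.2.2 (add (~Q -> P)):
            (~Q -> P): β-rule — branch into ~~Q  //  P.
              branch 2.2.2.1 (add ~~Q):
                ○ open, literals {Q=T, S=T}.
              branch 2.2.2.2 (add P):
                ○ open, literals {P=T, Q=T, S=T}.
2 branches closed, 8 open.
Each open branch fixes some atoms; the unmentioned ones are free. Counting distinct full assignments: branch {P=F, Q=F, S=F, T=F} (R) contributes 2 new; branch {P=T, Q=F, S=F, T=F} (R) contributes 2 new; branch {P=F, Q=T, S=T, T=F} (R) contributes 2 new; branch {Q=T, S=T, T=F} (R, P) contributes 2 new; branch {P=T, Q=T, S=T, T=F} (R) contributes 0 new; branch {P=F, Q=T, S=T} (R, T) contributes 2 new; branch {Q=T, S=T} (R, P, T) contributes 2 new; branch {P=T, Q=T, S=T} (R, T) contributes 0 new. Total: 12.

12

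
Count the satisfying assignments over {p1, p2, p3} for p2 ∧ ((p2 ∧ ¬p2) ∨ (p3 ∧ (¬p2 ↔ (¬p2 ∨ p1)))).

Initial set: {(p2 ∧ ((p2 ∧ ¬p2) ∨ (p3 ∧ (¬p2 ↔ (¬p2 ∨ p1)))))}.
(p2 ∧ ((p2 ∧ ¬p2) ∨ (p3 ∧ (¬p2 ↔ (¬p2 ∨ p1))))): α-rule — add p2, ((p2 ∧ ¬p2) ∨ (p3 ∧ (¬p2 ↔ (¬p2 ∨ p1)))).
((p2 ∧ ¬p2) ∨ (p3 ∧ (¬p2 ↔ (¬p2 ∨ p1)))): β-rule — branch into (p2 ∧ ¬p2)  //  (p3 ∧ (¬p2 ↔ (¬p2 ∨ p1))).
  branch 1 (add (p2 ∧ ¬p2)):
    (p2 ∧ ¬p2): α-rule — add p2, ¬p2.
    × closes — contains both p2 and ¬p2.
  branch 2 (add (p3 ∧ (¬p2 ↔ (¬p2 ∨ p1)))):
    (p3 ∧ (¬p2 ↔ (¬p2 ∨ p1))): α-rule — add p3, (¬p2 ↔ (¬p2 ∨ p1)).
    (¬p2 ↔ (¬p2 ∨ p1)): β-rule — branch into ¬p2, (¬p2 ∨ p1)  //  ¬¬p2, ¬(¬p2 ∨ p1).
      branch 2.1 (add ¬p2, (¬p2 ∨ p1)):
        × closes — contains both p2 and ¬p2.
      branch 2.2 (add ¬¬p2, ¬(¬p2 ∨ p1)):
        ¬(¬p2 ∨ p1): α-rule — add ¬¬p2, ¬p1.
        ○ open, literals {p1=0, p2=1, p3=1}.
2 branches closed, 1 open.
Each open branch fixes some atoms; the unmentioned ones are free. Counting distinct full assignments: branch {p1=0, p2=1, p3=1} (none free) contributes 1 new. Total: 1.

1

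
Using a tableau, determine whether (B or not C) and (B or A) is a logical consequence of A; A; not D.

Initial set: {A; A; not D; not ((B or not C) and (B or A))}.
not ((B or not C) and (B or A)): β-rule — branch into not (B or not C)  //  not (B or A).
  branch 1 (add not (B or not C)):
    not (B or not C): α-rule — add not B, not not C.
    ○ open, literals {A=T, B=F, C=T, D=F}.
  branch 2 (add not (B or A)):
    not (B or A): α-rule — add not B, not A.
    × closes — contains both A and not A.
1 branch closed, 1 open.
An open branch gives a countermodel: A=T, B=F, C=T, D=F (unmentioned atoms arbitrary); the premises hold there but the conclusion fails.

No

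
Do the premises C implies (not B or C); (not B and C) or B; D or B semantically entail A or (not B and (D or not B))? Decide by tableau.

No

Initial set: {(C implies (not B or C)); ((not B and C) or B); (D or B); not (A or (not B and (D or not B)))}.
not (A or (not B and (D or not B))): α-rule — add not A, not (not B and (D or not B)).
(C implies (not B or C)): β-rule — branch into not C  //  (not B or C).
  branch 1 (add not C):
    ((not B and C) or B): β-rule — branch into (not B and C)  //  B.
      branch 1.1 (add (not B and C)):
        (not B and C): α-rule — add not B, C.
        × closes — contains both C and not C.
      branch 1.2 (add B):
        (D or B): β-rule — branch into D  //  B.
          branch 1.2.1 (add D):
            not (not B and (D or not B)): β-rule — branch into not not B  //  not (D or not B).
              branch 1.2.1.1 (add not not B):
                ○ open, literals {A=false, B=true, C=false, D=true}.
              branch 1.2.1.2 (add not (D or not B)):
                not (D or not B): α-rule — add not D, not not B.
                × closes — contains both D and not D.
          branch 1.2.2 (add B):
            not (not B and (D or not B)): β-rule — branch into not not B  //  not (D or not B).
              branch 1.2.2.1 (add not not B):
                ○ open, literals {A=false, B=true, C=false}.
              branch 1.2.2.2 (add not (D or not B)):
                not (D or not B): α-rule — add not D, not not B.
                ○ open, literals {A=false, B=true, C=false, D=false}.
  branch 2 (add (not B or C)):
    ((not B and C) or B): β-rule — branch into (not B and C)  //  B.
      branch 2.1 (add (not B and C)):
        (not B and C): α-rule — add not B, C.
        (D or B): β-rule — branch into D  //  B.
          branch 2.1.1 (add D):
            not (not B and (D or not B)): β-rule — branch into not not B  //  not (D or not B).
              branch 2.1.1.1 (add not not B):
                × closes — contains both B and not B.
              branch 2.1.1.2 (add not (D or not B)):
                not (D or not B): α-rule — add not D, not not B.
                × closes — contains both D and not D.
          branch 2.1.2 (add B):
            × closes — contains both B and not B.
      branch 2.2 (add B):
        (D or B): β-rule — branch into D  //  B.
          branch 2.2.1 (add D):
            not (not B and (D or not B)): β-rule — branch into not not B  //  not (D or not B).
              branch 2.2.1.1 (add not not B):
                (not B or C): β-rule — branch into not B  //  C.
                  branch 2.2.1.1.1 (add not B):
                    × closes — contains both B and not B.
                  branch 2.2.1.1.2 (add C):
                    ○ open, literals {A=false, B=true, C=true, D=true}.
              branch 2.2.1.2 (add not (D or not B)):
                not (D or not B): α-rule — add not D, not not B.
                × closes — contains both D and not D.
          branch 2.2.2 (add B):
            not (not B and (D or not B)): β-rule — branch into not not B  //  not (D or not B).
              branch 2.2.2.1 (add not not B):
                (not B or C): β-rule — branch into not B  //  C.
                  branch 2.2.2.1.1 (add not B):
                    × closes — contains both B and not B.
                  branch 2.2.2.1.2 (add C):
                    ○ open, literals {A=false, B=true, C=true}.
              branch 2.2.2.2 (add not (D or not B)):
                not (D or not B): α-rule — add not D, not not B.
                (not B or C): β-rule — branch into not B  //  C.
                  branch 2.2.2.2.1 (add not B):
                    × closes — contains both B and not B.
                  branch 2.2.2.2.2 (add C):
                    ○ open, literals {A=false, B=true, C=true, D=false}.
9 branches closed, 6 open.
An open branch gives a countermodel: A=false, B=true, C=false, D=true (unmentioned atoms arbitrary); the premises hold there but the conclusion fails.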